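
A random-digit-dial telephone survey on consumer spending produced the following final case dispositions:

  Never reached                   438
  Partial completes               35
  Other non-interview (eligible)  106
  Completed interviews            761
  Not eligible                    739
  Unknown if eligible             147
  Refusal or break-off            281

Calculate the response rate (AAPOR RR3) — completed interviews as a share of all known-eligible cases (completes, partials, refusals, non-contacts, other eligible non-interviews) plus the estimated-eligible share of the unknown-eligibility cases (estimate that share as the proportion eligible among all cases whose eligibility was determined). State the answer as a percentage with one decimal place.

Numerator: 761
Determined eligible: 761 + 35 + 281 + 438 + 106 = 1621
e = 1621 / (1621 + 739) = 1621 / 2360 = 0.6869
e × U: 0.6869 × 147 = 100.97
Denominator: 1621 + 100.97 = 1721.97
RR3 = 761 / 1721.97 = 0.4419

44.2%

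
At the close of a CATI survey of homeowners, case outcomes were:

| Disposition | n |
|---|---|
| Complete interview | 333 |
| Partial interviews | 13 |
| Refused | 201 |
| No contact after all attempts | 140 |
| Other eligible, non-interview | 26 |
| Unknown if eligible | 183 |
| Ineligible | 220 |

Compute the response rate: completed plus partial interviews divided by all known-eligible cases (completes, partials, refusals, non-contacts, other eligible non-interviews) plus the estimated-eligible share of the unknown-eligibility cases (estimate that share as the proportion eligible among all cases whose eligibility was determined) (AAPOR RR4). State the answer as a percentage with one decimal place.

40.6%

Num = 333 + 13 = 346
Determined eligible = 333 + 13 + 201 + 140 + 26 = 713
e = 713 / (713 + 220) = 713 / 933 = 0.7642
e × U = 0.7642 × 183 = 139.85
Denominator = 713 + 139.85 = 852.85
RR4 = 346 / 852.85 = 0.4057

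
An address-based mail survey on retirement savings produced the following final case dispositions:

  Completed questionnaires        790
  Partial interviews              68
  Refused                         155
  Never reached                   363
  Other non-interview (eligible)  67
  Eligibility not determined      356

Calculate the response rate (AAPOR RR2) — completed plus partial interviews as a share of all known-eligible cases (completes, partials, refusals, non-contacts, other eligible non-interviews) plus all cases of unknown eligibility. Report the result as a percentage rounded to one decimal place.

Top → 790 + 68 = 858
Denom → 790 + 68 + 155 + 363 + 67 + 356 = 1799
RR2 = 858 / 1799 = 0.4769

47.7%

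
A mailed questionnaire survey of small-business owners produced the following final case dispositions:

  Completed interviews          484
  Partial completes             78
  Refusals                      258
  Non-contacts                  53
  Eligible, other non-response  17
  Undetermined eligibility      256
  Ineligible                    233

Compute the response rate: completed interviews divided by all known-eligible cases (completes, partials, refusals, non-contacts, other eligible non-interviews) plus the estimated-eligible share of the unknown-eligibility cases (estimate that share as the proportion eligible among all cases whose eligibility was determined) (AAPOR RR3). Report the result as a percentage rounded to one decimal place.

Top → 484
Known eligible → 484 + 78 + 258 + 53 + 17 = 890
e = 890 / (890 + 233) = 890 / 1123 = 0.7925
Estimated eligible among unknowns → 0.7925 × 256 = 202.88
Base → 890 + 202.88 = 1092.88
RR3 = 484 / 1092.88 = 0.4429

44.3%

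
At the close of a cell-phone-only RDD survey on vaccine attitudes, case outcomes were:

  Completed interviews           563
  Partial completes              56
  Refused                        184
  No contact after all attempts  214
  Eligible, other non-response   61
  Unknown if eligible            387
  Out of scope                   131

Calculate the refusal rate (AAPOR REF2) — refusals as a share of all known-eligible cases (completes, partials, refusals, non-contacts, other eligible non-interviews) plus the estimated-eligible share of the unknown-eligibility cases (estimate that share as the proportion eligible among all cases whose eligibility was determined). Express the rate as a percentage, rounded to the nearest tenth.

12.9%

Num: 184
Eligible (known): 563 + 56 + 184 + 214 + 61 = 1078
e = 1078 / (1078 + 131) = 1078 / 1209 = 0.8916
Eligible share of unknowns: 0.8916 × 387 = 345.05
Denom: 1078 + 345.05 = 1423.05
REF2 = 184 / 1423.05 = 0.1293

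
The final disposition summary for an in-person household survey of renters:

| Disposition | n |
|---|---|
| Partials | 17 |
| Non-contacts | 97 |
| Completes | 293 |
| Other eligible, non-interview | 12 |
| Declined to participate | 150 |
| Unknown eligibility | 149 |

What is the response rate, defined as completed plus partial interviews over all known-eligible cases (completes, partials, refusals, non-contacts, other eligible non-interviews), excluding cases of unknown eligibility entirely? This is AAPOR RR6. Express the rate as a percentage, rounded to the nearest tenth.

Numerator: 293 + 17 = 310
Denom: 293 + 17 + 150 + 97 + 12 = 569
RR6 = 310 / 569 = 0.5448

54.5%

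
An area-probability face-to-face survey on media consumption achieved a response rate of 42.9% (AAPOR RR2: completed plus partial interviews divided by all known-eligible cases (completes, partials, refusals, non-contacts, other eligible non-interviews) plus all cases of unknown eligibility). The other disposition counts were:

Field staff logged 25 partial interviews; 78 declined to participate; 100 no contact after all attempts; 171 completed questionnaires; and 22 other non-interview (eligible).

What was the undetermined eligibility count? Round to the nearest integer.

61

Num → 171 + 25 = 196
RR2 = 196 / D = 0.429
D = 196 / 0.429 = 456.9
Rest of base = 396
undetermined eligibility = 456.9 − 396 ≈ 61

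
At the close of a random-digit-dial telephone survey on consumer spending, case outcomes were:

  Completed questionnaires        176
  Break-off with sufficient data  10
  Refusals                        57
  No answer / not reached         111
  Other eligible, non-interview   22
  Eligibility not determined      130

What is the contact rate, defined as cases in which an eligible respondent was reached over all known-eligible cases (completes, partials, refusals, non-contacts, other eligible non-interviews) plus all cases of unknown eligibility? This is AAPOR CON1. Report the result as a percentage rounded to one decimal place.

52.4%

Top → 176 + 10 + 57 + 22 = 265
Denom → 176 + 10 + 57 + 111 + 22 + 130 = 506
CON1 = 265 / 506 = 0.5237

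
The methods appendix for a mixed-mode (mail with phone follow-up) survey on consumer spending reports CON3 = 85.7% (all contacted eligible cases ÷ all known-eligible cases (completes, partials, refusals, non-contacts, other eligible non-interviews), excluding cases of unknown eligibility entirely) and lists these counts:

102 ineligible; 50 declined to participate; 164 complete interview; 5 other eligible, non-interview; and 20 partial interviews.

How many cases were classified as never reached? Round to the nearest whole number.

Top: 164 + 20 + 50 + 5 = 239
CON3 = 239 / D = 0.857
D = 239 / 0.857 = 278.9
Rest of base = 239
never reached = 278.9 − 239 ≈ 40

40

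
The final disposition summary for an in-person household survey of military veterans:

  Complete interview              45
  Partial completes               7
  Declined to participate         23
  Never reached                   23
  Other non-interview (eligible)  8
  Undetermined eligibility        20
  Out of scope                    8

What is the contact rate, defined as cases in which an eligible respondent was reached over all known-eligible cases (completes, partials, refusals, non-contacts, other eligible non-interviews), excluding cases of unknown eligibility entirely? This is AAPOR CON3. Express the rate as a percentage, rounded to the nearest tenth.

Top: 45 + 7 + 23 + 8 = 83
Denominator: 45 + 7 + 23 + 23 + 8 = 106
CON3 = 83 / 106 = 0.7830

78.3%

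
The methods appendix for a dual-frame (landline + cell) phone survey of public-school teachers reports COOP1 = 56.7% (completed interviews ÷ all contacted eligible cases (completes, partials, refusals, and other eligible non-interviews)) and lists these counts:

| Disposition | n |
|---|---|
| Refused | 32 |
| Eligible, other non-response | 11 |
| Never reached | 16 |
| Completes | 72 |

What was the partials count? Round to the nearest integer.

COOP1 = 72 / D = 0.567
D = 72 / 0.567 = 127.0
Rest of base = 115
partials = 127.0 − 115 ≈ 12

12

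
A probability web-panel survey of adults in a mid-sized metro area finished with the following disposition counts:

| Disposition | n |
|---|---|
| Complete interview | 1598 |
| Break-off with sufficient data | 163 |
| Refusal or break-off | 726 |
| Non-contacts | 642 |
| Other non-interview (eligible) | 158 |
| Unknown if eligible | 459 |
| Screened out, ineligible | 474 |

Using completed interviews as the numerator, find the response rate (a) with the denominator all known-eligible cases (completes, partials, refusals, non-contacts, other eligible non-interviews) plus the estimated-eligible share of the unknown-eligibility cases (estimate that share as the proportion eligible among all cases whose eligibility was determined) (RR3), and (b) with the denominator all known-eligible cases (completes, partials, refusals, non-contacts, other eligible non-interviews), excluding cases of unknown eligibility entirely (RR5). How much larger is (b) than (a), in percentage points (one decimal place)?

5.3

Num = 1598
Eligible (known) = 1598 + 163 + 726 + 642 + 158 = 3287
e = 3287 / (3287 + 474) = 3287 / 3761 = 0.8740
e × U = 0.8740 × 459 = 401.17
Base = 3287 + 401.17 = 3688.17
RR3 = 1598 / 3688.17 = 0.4333
Base = 1598 + 163 + 726 + 642 + 158 = 3287
RR5 = 1598 / 3287 = 0.4862
Difference = 48.62 − 43.33 = 5.29 percentage points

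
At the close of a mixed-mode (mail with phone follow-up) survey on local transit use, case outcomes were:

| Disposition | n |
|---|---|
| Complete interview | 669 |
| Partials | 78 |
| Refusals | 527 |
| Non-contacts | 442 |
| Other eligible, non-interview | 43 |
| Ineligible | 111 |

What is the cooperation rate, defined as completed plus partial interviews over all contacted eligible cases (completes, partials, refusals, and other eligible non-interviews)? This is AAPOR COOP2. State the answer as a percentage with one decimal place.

56.7%

Top = 669 + 78 = 747
Denom = 669 + 78 + 527 + 43 = 1317
COOP2 = 747 / 1317 = 0.5672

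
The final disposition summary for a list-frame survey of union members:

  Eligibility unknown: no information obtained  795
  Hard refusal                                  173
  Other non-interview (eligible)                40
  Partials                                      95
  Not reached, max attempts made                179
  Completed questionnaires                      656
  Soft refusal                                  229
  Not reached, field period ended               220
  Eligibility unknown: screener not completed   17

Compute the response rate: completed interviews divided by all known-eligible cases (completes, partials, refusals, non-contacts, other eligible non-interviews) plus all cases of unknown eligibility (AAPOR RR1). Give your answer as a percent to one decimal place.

27.3%

Refusals = 173 + 229 = 402
Never reached = 220 + 179 = 399
Eligibility not determined = 17 + 795 = 812
Num = 656
Denominator = 656 + 95 + 402 + 399 + 40 + 812 = 2404
RR1 = 656 / 2404 = 0.2729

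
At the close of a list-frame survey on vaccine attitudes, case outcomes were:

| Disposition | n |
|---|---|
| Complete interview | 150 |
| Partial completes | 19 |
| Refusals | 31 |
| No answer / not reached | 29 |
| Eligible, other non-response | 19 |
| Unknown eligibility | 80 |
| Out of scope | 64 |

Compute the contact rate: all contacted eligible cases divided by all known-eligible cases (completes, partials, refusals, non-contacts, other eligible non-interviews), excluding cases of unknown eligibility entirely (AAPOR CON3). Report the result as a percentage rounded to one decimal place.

88.3%

Num → 150 + 19 + 31 + 19 = 219
Denominator → 150 + 19 + 31 + 29 + 19 = 248
CON3 = 219 / 248 = 0.8831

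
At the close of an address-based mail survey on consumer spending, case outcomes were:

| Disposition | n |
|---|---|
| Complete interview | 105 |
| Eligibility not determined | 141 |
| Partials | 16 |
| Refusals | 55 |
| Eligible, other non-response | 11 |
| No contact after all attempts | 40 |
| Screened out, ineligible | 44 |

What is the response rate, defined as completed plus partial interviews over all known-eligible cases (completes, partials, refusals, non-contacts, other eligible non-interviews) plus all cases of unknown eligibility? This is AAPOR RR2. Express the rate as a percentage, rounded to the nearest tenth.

Numerator → 105 + 16 = 121
Denom → 105 + 16 + 55 + 40 + 11 + 141 = 368
RR2 = 121 / 368 = 0.3288

32.9%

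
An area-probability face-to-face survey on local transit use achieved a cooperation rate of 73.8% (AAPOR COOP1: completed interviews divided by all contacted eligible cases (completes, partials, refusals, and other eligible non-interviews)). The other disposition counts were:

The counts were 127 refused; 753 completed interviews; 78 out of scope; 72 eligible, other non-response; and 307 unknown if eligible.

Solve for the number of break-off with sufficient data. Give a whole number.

COOP1 = 753 / D = 0.738
D = 753 / 0.738 = 1020.3
Other denominator terms total 952
break-off with sufficient data = 1020.3 − 952 ≈ 68

68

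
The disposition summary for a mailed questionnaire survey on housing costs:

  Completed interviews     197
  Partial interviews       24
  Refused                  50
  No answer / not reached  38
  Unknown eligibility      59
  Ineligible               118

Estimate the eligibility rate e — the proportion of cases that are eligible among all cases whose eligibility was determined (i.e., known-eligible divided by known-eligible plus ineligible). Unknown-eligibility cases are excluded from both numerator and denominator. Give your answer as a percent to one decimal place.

Known eligible = 197 + 24 + 50 + 38 = 309
e = 309 / (309 + 118) = 309 / 427 = 0.7237

72.4%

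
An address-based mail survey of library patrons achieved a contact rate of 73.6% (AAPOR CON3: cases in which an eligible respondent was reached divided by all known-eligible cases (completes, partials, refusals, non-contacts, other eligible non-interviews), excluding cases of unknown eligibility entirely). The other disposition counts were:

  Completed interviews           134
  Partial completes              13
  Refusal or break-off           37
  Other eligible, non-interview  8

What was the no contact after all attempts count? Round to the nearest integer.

69

Top → 134 + 13 + 37 + 8 = 192
CON3 = 192 / D = 0.736
D = 192 / 0.736 = 260.9
Other denominator terms total 192
no contact after all attempts = 260.9 − 192 ≈ 69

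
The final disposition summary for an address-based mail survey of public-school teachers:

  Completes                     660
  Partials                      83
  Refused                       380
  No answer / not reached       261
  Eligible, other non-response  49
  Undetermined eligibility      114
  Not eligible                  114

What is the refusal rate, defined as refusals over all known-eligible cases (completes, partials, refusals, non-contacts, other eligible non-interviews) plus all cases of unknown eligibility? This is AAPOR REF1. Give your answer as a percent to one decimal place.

Top: 380
Denom: 660 + 83 + 380 + 261 + 49 + 114 = 1547
REF1 = 380 / 1547 = 0.2456

24.6%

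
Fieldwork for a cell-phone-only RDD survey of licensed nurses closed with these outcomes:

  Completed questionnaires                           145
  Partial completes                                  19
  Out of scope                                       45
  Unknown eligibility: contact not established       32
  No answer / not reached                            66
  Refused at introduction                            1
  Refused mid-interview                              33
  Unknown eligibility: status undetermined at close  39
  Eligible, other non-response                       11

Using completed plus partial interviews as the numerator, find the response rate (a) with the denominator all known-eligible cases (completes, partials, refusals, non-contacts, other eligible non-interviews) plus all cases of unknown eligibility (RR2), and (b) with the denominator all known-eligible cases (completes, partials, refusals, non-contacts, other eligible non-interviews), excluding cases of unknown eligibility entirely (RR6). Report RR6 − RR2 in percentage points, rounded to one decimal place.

Refusal or break-off = 1 + 33 = 34
Eligibility not determined = 32 + 39 = 71
Top = 145 + 19 = 164
Denominator = 145 + 19 + 34 + 66 + 11 + 71 = 346
RR2 = 164 / 346 = 0.4740
Denominator = 145 + 19 + 34 + 66 + 11 = 275
RR6 = 164 / 275 = 0.5964
Difference = 59.64 − 47.40 = 12.24 percentage points

12.2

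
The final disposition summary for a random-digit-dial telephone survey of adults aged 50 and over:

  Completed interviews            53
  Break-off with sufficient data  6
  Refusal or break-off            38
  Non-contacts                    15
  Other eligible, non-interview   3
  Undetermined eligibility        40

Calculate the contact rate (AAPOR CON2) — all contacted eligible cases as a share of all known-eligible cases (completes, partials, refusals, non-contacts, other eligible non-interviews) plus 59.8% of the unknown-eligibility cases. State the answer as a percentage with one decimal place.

Num = 53 + 6 + 38 + 3 = 100
Known eligible = 53 + 6 + 38 + 15 + 3 = 115
Estimated eligible among unknowns = 0.5980 × 40 = 23.92
Base = 115 + 23.92 = 138.92
CON2 = 100 / 138.92 = 0.7198

72.0%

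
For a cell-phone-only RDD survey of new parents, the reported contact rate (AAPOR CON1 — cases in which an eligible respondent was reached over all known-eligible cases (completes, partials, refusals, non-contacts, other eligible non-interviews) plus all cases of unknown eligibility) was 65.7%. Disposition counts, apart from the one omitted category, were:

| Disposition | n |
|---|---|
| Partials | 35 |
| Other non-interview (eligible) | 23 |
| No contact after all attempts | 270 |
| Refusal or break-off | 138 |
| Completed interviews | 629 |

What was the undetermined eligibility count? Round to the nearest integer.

Numerator = 629 + 35 + 138 + 23 = 825
CON1 = 825 / D = 0.657
D = 825 / 0.657 = 1255.7
Remaining denominator categories sum to 1095
undetermined eligibility = 1255.7 − 1095 ≈ 161

161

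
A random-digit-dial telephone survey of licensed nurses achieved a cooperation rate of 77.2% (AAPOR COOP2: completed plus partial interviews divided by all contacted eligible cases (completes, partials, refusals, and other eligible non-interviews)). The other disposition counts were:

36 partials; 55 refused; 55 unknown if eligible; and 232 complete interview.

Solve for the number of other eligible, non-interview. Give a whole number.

Num: 232 + 36 = 268
COOP2 = 268 / D = 0.772
D = 268 / 0.772 = 347.2
Other denominator terms total 323
other eligible, non-interview = 347.2 − 323 ≈ 24

24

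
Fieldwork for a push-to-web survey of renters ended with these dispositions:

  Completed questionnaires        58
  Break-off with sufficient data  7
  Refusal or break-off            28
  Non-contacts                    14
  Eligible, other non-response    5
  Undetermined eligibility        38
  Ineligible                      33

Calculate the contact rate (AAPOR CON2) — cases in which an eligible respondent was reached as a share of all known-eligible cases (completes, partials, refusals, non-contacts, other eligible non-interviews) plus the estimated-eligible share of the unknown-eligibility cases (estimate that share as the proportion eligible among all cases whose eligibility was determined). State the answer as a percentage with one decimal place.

Numerator: 58 + 7 + 28 + 5 = 98
Known eligible: 58 + 7 + 28 + 14 + 5 = 112
e = 112 / (112 + 33) = 112 / 145 = 0.7724
Eligible share of unknowns: 0.7724 × 38 = 29.35
Denom: 112 + 29.35 = 141.35
CON2 = 98 / 141.35 = 0.6933

69.3%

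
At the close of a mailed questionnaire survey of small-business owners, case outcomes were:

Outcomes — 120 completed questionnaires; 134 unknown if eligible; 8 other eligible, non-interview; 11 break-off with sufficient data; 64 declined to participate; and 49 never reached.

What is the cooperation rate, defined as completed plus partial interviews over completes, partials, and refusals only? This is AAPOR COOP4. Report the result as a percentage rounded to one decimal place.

Num → 120 + 11 = 131
Denom → 120 + 11 + 64 = 195
COOP4 = 131 / 195 = 0.6718

67.2%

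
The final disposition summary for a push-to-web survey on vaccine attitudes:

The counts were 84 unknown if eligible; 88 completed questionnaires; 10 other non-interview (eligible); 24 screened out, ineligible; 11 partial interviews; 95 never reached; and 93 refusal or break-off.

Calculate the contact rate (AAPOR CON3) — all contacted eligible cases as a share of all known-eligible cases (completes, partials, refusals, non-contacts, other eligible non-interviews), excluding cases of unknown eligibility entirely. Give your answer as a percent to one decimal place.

Numerator → 88 + 11 + 93 + 10 = 202
Denom → 88 + 11 + 93 + 95 + 10 = 297
CON3 = 202 / 297 = 0.6801

68.0%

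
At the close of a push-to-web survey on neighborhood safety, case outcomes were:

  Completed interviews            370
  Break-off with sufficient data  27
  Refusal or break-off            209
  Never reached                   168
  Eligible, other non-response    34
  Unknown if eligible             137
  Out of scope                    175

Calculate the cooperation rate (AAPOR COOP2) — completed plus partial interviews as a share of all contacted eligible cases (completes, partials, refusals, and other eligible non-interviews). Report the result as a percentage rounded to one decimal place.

62.0%

Top → 370 + 27 = 397
Denom → 370 + 27 + 209 + 34 = 640
COOP2 = 397 / 640 = 0.6203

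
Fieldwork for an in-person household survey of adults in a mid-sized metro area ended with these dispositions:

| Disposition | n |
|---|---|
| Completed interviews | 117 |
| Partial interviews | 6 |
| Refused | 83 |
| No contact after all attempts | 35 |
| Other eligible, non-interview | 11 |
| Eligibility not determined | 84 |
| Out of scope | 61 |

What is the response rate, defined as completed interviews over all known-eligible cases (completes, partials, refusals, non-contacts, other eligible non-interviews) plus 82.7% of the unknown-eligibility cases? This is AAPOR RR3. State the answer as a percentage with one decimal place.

Top → 117
Determined eligible → 117 + 6 + 83 + 35 + 11 = 252
e × U → 0.8270 × 84 = 69.47
Denom → 252 + 69.47 = 321.47
RR3 = 117 / 321.47 = 0.3640

36.4%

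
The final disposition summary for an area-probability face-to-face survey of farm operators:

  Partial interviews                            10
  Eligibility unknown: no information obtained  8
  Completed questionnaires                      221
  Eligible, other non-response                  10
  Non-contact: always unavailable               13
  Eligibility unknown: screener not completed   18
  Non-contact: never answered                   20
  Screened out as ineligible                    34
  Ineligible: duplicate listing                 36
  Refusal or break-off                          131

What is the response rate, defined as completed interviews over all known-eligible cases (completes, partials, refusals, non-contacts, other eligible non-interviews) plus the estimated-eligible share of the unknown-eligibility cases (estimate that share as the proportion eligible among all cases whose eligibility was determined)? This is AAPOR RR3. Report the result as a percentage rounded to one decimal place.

No contact after all attempts = 20 + 13 = 33
Unknown if eligible = 18 + 8 = 26
Ineligible = 34 + 36 = 70
Numerator = 221
Determined eligible = 221 + 10 + 131 + 33 + 10 = 405
e = 405 / (405 + 70) = 405 / 475 = 0.8526
Eligible share of unknowns = 0.8526 × 26 = 22.17
Denom = 405 + 22.17 = 427.17
RR3 = 221 / 427.17 = 0.5174

51.7%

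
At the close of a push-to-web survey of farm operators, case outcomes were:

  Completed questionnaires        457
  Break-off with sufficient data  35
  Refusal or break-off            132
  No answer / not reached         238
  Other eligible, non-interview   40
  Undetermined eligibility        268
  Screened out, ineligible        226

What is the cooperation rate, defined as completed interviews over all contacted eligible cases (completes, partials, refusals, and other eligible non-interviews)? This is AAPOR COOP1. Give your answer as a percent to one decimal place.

68.8%

Top = 457
Denominator = 457 + 35 + 132 + 40 = 664
COOP1 = 457 / 664 = 0.6883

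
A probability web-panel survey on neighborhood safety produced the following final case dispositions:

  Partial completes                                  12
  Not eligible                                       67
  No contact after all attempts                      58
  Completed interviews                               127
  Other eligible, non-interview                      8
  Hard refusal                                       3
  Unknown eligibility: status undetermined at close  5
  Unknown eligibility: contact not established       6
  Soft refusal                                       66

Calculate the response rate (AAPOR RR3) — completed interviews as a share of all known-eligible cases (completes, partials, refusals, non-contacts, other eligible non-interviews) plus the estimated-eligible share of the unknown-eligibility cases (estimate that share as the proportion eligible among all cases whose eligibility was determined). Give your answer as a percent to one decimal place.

44.9%

Refused = 3 + 66 = 69
Unknown eligibility = 6 + 5 = 11
Numerator = 127
Determined eligible = 127 + 12 + 69 + 58 + 8 = 274
e = 274 / (274 + 67) = 274 / 341 = 0.8035
e × U = 0.8035 × 11 = 8.84
Denom = 274 + 8.84 = 282.84
RR3 = 127 / 282.84 = 0.4490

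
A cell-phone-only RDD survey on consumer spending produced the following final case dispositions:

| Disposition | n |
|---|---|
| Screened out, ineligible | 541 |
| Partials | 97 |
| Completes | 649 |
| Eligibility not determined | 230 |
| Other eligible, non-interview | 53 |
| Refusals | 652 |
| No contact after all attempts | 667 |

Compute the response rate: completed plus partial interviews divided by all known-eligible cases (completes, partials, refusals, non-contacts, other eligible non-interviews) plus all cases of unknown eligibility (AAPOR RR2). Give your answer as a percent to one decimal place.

Numerator → 649 + 97 = 746
Denominator → 649 + 97 + 652 + 667 + 53 + 230 = 2348
RR2 = 746 / 2348 = 0.3177

31.8%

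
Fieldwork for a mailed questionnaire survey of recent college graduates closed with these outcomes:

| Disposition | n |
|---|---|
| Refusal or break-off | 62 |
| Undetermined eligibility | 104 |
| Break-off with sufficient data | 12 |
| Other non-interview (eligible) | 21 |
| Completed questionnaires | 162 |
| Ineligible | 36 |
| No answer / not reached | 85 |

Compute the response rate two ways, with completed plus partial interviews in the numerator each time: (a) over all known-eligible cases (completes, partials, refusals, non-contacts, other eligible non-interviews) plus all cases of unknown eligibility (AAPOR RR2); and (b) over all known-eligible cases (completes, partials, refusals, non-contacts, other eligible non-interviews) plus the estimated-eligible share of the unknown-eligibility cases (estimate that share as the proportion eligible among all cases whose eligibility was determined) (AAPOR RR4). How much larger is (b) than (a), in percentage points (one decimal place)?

0.9

Numerator: 162 + 12 = 174
Denom: 162 + 12 + 62 + 85 + 21 + 104 = 446
RR2 = 174 / 446 = 0.3901
Determined eligible: 162 + 12 + 62 + 85 + 21 = 342
e = 342 / (342 + 36) = 342 / 378 = 0.9048
Eligible share of unknowns: 0.9048 × 104 = 94.10
Denom: 342 + 94.10 = 436.10
RR4 = 174 / 436.10 = 0.3990
Difference = 39.90 − 39.01 = 0.89 percentage points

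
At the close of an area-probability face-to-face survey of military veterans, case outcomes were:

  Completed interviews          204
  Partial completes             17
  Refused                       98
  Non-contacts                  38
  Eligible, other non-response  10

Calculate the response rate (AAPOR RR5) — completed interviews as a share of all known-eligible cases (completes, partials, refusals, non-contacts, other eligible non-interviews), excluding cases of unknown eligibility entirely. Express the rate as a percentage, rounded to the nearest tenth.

55.6%

Numerator → 204
Denom → 204 + 17 + 98 + 38 + 10 = 367
RR5 = 204 / 367 = 0.5559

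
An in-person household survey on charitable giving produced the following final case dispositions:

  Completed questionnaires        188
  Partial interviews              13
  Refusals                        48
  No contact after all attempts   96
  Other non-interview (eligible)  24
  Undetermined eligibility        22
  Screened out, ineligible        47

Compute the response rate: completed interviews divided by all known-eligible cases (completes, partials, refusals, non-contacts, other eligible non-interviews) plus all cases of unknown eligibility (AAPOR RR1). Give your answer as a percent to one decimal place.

48.1%

Top → 188
Denominator → 188 + 13 + 48 + 96 + 24 + 22 = 391
RR1 = 188 / 391 = 0.4808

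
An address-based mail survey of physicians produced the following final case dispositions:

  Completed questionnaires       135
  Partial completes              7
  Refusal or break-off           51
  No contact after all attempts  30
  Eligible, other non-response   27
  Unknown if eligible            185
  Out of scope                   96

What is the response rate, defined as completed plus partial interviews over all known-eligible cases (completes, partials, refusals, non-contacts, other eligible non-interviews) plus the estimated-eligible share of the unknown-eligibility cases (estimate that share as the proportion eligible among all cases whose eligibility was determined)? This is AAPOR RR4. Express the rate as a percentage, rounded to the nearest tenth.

37.0%

Numerator: 135 + 7 = 142
Eligible (known): 135 + 7 + 51 + 30 + 27 = 250
e = 250 / (250 + 96) = 250 / 346 = 0.7225
Estimated eligible among unknowns: 0.7225 × 185 = 133.66
Denom: 250 + 133.66 = 383.66
RR4 = 142 / 383.66 = 0.3701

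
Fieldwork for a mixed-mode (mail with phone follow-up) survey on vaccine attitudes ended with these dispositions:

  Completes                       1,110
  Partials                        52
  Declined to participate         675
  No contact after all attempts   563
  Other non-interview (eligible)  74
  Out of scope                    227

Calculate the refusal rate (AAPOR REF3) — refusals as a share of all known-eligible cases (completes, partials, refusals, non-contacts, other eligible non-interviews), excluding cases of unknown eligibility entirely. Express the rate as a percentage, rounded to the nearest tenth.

27.3%

Numerator = 675
Denominator = 1110 + 52 + 675 + 563 + 74 = 2474
REF3 = 675 / 2474 = 0.2728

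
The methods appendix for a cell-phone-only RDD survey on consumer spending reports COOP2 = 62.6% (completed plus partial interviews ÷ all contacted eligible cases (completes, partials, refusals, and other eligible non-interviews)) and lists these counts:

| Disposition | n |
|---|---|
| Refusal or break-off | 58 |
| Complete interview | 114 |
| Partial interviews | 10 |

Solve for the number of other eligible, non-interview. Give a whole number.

16

Top → 114 + 10 = 124
COOP2 = 124 / D = 0.626
D = 124 / 0.626 = 198.1
Rest of base = 182
other eligible, non-interview = 198.1 − 182 ≈ 16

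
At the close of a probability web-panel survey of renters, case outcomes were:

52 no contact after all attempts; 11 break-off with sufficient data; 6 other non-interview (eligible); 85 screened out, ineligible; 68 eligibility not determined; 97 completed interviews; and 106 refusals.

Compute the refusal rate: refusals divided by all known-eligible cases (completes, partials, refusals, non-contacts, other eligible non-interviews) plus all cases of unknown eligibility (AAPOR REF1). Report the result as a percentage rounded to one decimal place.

Num → 106
Denom → 97 + 11 + 106 + 52 + 6 + 68 = 340
REF1 = 106 / 340 = 0.3118

31.2%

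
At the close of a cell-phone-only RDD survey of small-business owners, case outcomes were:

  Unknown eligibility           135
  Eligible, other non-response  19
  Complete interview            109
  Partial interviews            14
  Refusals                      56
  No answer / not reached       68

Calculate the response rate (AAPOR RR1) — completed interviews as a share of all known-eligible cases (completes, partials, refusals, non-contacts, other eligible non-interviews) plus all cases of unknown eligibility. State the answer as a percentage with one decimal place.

Numerator: 109
Denominator: 109 + 14 + 56 + 68 + 19 + 135 = 401
RR1 = 109 / 401 = 0.2718

27.2%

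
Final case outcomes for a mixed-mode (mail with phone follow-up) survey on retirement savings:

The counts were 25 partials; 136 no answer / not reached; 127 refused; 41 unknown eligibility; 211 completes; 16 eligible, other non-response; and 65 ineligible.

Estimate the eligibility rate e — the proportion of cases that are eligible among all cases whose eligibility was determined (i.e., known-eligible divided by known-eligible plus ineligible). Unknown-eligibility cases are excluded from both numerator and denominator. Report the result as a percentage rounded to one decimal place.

Known eligible: 211 + 25 + 127 + 136 + 16 = 515
e = 515 / (515 + 65) = 515 / 580 = 0.8879

88.8%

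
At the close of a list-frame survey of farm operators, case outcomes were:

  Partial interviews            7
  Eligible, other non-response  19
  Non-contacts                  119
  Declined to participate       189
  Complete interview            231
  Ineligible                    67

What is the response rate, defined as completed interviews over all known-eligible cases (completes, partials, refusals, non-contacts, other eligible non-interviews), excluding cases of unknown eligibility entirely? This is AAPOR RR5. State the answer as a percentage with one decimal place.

40.9%

Numerator: 231
Denominator: 231 + 7 + 189 + 119 + 19 = 565
RR5 = 231 / 565 = 0.4088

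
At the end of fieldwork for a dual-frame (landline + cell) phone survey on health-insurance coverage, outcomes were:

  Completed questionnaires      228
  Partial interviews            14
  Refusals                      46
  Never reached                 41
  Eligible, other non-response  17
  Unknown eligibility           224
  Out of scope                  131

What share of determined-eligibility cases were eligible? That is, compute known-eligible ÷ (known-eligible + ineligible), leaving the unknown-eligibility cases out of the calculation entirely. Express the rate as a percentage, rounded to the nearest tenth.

Determined eligible = 228 + 14 + 46 + 41 + 17 = 346
e = 346 / (346 + 131) = 346 / 477 = 0.7254

72.5%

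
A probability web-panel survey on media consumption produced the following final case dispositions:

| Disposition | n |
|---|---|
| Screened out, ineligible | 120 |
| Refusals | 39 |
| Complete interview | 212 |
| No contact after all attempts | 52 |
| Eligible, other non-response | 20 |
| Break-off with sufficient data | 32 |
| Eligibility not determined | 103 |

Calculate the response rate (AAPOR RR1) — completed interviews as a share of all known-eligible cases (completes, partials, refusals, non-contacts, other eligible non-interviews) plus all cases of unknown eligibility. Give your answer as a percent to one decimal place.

Numerator → 212
Base → 212 + 32 + 39 + 52 + 20 + 103 = 458
RR1 = 212 / 458 = 0.4629

46.3%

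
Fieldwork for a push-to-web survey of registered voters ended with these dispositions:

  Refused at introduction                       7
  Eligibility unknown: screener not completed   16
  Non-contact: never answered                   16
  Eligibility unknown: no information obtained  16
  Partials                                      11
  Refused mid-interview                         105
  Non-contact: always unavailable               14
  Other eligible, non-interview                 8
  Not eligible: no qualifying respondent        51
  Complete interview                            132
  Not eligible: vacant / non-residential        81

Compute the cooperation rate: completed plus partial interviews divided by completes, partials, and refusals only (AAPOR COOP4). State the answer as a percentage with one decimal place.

56.1%

Refusals = 7 + 105 = 112
No answer / not reached = 16 + 14 = 30
Unknown eligibility = 16 + 16 = 32
Screened out, ineligible = 51 + 81 = 132
Num → 132 + 11 = 143
Denominator → 132 + 11 + 112 = 255
COOP4 = 143 / 255 = 0.5608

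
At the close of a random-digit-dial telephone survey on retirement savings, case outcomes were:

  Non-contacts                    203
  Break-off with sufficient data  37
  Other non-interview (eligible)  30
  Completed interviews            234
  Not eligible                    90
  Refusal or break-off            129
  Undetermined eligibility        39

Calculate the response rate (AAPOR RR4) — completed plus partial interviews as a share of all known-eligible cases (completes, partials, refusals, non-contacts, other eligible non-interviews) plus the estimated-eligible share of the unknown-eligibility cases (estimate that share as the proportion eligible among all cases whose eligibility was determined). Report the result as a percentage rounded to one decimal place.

Top: 234 + 37 = 271
Determined eligible: 234 + 37 + 129 + 203 + 30 = 633
e = 633 / (633 + 90) = 633 / 723 = 0.8755
e × U: 0.8755 × 39 = 34.14
Base: 633 + 34.14 = 667.14
RR4 = 271 / 667.14 = 0.4062

40.6%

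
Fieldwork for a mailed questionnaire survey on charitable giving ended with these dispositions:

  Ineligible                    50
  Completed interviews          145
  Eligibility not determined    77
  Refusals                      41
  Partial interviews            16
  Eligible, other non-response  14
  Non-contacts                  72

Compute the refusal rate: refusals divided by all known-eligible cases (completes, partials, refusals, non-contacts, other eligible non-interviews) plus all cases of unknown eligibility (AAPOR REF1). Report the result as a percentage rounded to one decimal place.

11.2%

Num: 41
Base: 145 + 16 + 41 + 72 + 14 + 77 = 365
REF1 = 41 / 365 = 0.1123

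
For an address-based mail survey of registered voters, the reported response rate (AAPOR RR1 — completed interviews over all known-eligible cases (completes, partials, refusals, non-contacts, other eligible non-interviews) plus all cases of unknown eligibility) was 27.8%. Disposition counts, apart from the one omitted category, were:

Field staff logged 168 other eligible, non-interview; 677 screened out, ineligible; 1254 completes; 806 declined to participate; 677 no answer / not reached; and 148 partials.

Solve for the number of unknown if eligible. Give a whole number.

RR1 = 1254 / D = 0.278
D = 1254 / 0.278 = 4510.8
Other denominator terms total 3053
unknown if eligible = 4510.8 − 3053 ≈ 1458

1458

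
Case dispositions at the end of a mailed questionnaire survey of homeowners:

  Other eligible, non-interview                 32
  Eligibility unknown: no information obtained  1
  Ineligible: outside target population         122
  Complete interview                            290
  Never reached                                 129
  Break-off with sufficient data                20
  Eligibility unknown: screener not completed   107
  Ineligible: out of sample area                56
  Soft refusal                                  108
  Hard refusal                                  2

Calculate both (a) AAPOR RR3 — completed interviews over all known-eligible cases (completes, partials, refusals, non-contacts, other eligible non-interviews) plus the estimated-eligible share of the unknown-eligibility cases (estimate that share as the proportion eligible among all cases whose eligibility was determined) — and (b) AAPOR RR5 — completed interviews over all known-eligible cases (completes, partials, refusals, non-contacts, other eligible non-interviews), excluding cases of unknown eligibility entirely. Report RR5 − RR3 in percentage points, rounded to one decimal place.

6.2

Refusal or break-off = 2 + 108 = 110
Unknown if eligible = 107 + 1 = 108
Not eligible = 122 + 56 = 178
Numerator: 290
Eligible (known): 290 + 20 + 110 + 129 + 32 = 581
e = 581 / (581 + 178) = 581 / 759 = 0.7655
Eligible share of unknowns: 0.7655 × 108 = 82.67
Denom: 581 + 82.67 = 663.67
RR3 = 290 / 663.67 = 0.4370
Denom: 290 + 20 + 110 + 129 + 32 = 581
RR5 = 290 / 581 = 0.4991
Difference = 49.91 − 43.70 = 6.21 percentage points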